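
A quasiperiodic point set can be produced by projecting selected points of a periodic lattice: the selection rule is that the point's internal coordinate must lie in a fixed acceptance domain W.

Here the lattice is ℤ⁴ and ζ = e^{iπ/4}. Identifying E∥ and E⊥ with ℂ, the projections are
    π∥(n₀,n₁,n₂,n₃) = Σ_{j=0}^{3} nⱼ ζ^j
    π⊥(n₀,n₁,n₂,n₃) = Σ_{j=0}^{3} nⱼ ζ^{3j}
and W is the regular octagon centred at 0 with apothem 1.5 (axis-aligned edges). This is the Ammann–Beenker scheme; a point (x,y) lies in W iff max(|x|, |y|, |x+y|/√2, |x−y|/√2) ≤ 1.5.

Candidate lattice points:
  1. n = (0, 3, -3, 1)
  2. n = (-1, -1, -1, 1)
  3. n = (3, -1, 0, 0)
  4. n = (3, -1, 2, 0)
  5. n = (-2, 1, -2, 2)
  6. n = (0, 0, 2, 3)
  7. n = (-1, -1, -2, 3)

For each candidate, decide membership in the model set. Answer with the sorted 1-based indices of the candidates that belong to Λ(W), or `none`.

With ζ = e^{iπ/4} the internal vectors are ζ^0,ζ^3,ζ^6,ζ^9.
#1 (0, 3, -3, 1): internal (-1.414214, 5.828427); octagon support 5.828427 vs apothem 1.5 → ∉ W
#2 (-1, -1, -1, 1): internal (0.414214, 1.000000); octagon support 1.000000 vs apothem 1.5 → ∈ W
#3 (3, -1, 0, 0): internal (3.707107, -0.707107); octagon support 3.707107 vs apothem 1.5 → ∉ W
#4 (3, -1, 2, 0): internal (3.707107, -2.707107); octagon support 4.535534 vs apothem 1.5 → ∉ W
#5 (-2, 1, -2, 2): internal (-1.292893, 4.121320); octagon support 4.121320 vs apothem 1.5 → ∉ W
#6 (0, 0, 2, 3): internal (2.121320, 0.121320); octagon support 2.121320 vs apothem 1.5 → ∉ W
#7 (-1, -1, -2, 3): internal (1.828427, 3.414214); octagon support 3.707107 vs apothem 1.5 → ∉ W

2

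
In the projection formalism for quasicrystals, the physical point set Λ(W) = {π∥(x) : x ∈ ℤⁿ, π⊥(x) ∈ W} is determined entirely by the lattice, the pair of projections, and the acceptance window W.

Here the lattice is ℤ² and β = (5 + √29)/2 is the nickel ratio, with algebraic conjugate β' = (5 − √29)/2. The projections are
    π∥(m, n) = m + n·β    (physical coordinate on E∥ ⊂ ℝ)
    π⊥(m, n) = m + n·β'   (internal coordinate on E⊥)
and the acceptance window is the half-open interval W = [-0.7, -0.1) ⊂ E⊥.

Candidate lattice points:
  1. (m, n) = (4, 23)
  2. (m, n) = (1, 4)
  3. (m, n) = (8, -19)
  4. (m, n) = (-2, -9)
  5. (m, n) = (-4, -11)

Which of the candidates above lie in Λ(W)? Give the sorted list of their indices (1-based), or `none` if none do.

β' = (5−√29)/2 ≈ -0.19258.
[1] lift (4,23): star map gives -0.42940; window check -0.7 ≤ -0.42940 < -0.1 is true → IN Λ
[2] lift (1,4): star map gives 0.22967; window check -0.7 ≤ 0.22967 < -0.1 is false → out
[3] lift (8,-19): star map gives 11.65907; window check -0.7 ≤ 11.65907 < -0.1 is false → out
[4] lift (-2,-9): star map gives -0.26676; window check -0.7 ≤ -0.26676 < -0.1 is true → IN Λ
[5] lift (-4,-11): star map gives -1.88159; window check -0.7 ≤ -1.88159 < -0.1 is false → out

1, 4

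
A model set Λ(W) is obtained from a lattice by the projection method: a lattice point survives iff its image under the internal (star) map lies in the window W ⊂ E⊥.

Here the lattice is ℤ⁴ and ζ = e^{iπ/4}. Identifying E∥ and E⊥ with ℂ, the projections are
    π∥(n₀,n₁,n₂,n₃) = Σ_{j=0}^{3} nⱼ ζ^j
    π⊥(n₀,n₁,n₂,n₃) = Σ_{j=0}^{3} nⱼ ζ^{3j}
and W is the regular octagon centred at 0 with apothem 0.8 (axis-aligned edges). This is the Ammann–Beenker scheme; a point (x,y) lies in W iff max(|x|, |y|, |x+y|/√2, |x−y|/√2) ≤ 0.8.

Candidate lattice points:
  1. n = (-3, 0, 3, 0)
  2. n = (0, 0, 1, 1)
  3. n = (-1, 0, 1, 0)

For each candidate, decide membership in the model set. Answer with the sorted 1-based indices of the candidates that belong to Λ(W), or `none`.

2

π⊥(n) = n₀ + n₁ζ³ + n₂ζ⁶ + n₃ζ⁹ where ζ = e^{iπ/4}.
candidate 1: n = (-3, 0, 3, 0) → π⊥ ≈ (-3.00000, -3.00000); max(|x|,|y|,|x±y|/√2) = 4.24264 > 0.8 ⇒ ∉ W
candidate 2: n = (0, 0, 1, 1) → π⊥ ≈ (+0.70711, -0.29289); max(|x|,|y|,|x±y|/√2) = 0.70711 ≤ 0.8 ⇒ ∈ W
candidate 3: n = (-1, 0, 1, 0) → π⊥ ≈ (-1.00000, -1.00000); max(|x|,|y|,|x±y|/√2) = 1.41421 > 0.8 ⇒ ∉ W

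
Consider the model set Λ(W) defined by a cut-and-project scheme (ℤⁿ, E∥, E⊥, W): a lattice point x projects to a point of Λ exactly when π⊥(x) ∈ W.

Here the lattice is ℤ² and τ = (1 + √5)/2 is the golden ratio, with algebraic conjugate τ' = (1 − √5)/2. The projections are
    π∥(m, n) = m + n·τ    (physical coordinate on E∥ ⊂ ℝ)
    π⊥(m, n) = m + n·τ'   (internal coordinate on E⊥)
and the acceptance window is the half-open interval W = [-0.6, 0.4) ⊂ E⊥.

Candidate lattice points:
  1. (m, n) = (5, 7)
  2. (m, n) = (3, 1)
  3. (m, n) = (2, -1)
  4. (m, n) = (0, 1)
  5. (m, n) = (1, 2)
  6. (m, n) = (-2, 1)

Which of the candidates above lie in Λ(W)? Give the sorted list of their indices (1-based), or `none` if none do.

5

Compute τ' = (1−√5)/2 = -0.6180, so π⊥(m,n) = m -0.6180·n.
[1] lift (5,7): star map gives 0.6738; window check -0.6 ≤ 0.6738 < 0.4 is false → out
[2] lift (3,1): star map gives 2.3820; window check -0.6 ≤ 2.3820 < 0.4 is false → out
[3] lift (2,-1): star map gives 2.6180; window check -0.6 ≤ 2.6180 < 0.4 is false → out
[4] lift (0,1): star map gives -0.6180; window check -0.6 ≤ -0.6180 < 0.4 is false → out
[5] lift (1,2): star map gives -0.2361; window check -0.6 ≤ -0.2361 < 0.4 is true → IN Λ
[6] lift (-2,1): star map gives -2.6180; window check -0.6 ≤ -2.6180 < 0.4 is false → out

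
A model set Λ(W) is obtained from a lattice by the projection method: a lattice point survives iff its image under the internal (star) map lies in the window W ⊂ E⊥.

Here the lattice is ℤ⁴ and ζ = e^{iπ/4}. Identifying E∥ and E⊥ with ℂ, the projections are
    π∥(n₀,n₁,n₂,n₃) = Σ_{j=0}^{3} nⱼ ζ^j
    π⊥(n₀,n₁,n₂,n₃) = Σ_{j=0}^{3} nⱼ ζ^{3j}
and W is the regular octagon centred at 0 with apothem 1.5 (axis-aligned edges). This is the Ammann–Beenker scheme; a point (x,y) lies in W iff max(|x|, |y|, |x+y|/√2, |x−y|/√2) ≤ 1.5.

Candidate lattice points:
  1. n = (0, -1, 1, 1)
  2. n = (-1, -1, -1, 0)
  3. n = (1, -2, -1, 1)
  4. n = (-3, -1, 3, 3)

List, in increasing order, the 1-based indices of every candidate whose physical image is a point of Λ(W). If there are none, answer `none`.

Internal map: ζ^{3j} for j=0..3 gives (1,0), (−√2/2,√2/2), (0,−1), (√2/2,√2/2).
candidate 1: n = (0, -1, 1, 1) → π⊥ ≈ (+1.414214, -1.000000); max(|x|,|y|,|x±y|/√2) = 1.707107 > 1.5 ⇒ ∉ W
candidate 2: n = (-1, -1, -1, 0) → π⊥ ≈ (-0.292893, +0.292893); max(|x|,|y|,|x±y|/√2) = 0.414214 ≤ 1.5 ⇒ ∈ W
candidate 3: n = (1, -2, -1, 1) → π⊥ ≈ (+3.121320, +0.292893); max(|x|,|y|,|x±y|/√2) = 3.121320 > 1.5 ⇒ ∉ W
candidate 4: n = (-3, -1, 3, 3) → π⊥ ≈ (-0.171573, -1.585786); max(|x|,|y|,|x±y|/√2) = 1.585786 > 1.5 ⇒ ∉ W

2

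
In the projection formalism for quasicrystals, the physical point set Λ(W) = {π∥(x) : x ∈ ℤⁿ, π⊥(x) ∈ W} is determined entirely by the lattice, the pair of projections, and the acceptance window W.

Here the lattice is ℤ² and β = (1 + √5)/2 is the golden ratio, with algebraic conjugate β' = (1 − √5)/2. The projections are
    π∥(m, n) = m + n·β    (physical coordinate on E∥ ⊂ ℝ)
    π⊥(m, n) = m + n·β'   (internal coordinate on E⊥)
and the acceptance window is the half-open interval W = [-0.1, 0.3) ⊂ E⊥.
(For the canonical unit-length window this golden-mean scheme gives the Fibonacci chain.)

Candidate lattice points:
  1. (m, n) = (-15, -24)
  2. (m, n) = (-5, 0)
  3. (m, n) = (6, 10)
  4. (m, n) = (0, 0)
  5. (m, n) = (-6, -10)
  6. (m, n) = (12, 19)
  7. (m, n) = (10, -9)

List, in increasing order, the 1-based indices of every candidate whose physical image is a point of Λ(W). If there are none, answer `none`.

4, 5, 6

β' = (1−√5)/2 ≈ -0.618034.
candidate 1: (m,n)=(-15,-24) → π∥ = -15-24·β ≈ -53.832816, π⊥ = -15-24·β' ≈ -0.167184 ∉ [-0.1, 0.3) ⇒ out
candidate 2: (m,n)=(-5,0) → π∥ = -5+0·β ≈ -5.000000, π⊥ = -5+0·β' ≈ -5.000000 ∉ [-0.1, 0.3) ⇒ out
candidate 3: (m,n)=(6,10) → π∥ = 6+10·β ≈ 22.180340, π⊥ = 6+10·β' ≈ -0.180340 ∉ [-0.1, 0.3) ⇒ out
candidate 4: (m,n)=(0,0) → π∥ = 0+0·β ≈ 0.000000, π⊥ = 0+0·β' ≈ 0.000000 ∈ [-0.1, 0.3) ⇒ IN Λ
candidate 5: (m,n)=(-6,-10) → π∥ = -6-10·β ≈ -22.180340, π⊥ = -6-10·β' ≈ 0.180340 ∈ [-0.1, 0.3) ⇒ IN Λ
candidate 6: (m,n)=(12,19) → π∥ = 12+19·β ≈ 42.742646, π⊥ = 12+19·β' ≈ 0.257354 ∈ [-0.1, 0.3) ⇒ IN Λ
candidate 7: (m,n)=(10,-9) → π∥ = 10-9·β ≈ -4.562306, π⊥ = 10-9·β' ≈ 15.562306 ∉ [-0.1, 0.3) ⇒ out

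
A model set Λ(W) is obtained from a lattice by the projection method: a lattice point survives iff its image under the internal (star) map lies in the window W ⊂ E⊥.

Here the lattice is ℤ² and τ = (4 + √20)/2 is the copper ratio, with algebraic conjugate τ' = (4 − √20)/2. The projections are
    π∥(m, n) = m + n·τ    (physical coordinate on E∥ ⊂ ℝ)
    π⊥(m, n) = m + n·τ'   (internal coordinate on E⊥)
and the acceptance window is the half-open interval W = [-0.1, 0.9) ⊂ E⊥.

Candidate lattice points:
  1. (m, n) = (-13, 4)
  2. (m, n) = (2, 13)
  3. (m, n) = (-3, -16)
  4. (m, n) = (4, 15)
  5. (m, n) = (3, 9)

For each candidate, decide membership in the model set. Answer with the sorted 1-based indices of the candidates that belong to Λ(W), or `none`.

Numerically τ ≈ 4.23607 and τ' = −1/τ ≈ -0.23607.
[1] lift (-13,4): star map gives -13.94427; window check -0.1 ≤ -13.94427 < 0.9 is false → out
[2] lift (2,13): star map gives -1.06888; window check -0.1 ≤ -1.06888 < 0.9 is false → out
[3] lift (-3,-16): star map gives 0.77709; window check -0.1 ≤ 0.77709 < 0.9 is true → IN Λ
[4] lift (4,15): star map gives 0.45898; window check -0.1 ≤ 0.45898 < 0.9 is true → IN Λ
[5] lift (3,9): star map gives 0.87539; window check -0.1 ≤ 0.87539 < 0.9 is true → IN Λ

3, 4, 5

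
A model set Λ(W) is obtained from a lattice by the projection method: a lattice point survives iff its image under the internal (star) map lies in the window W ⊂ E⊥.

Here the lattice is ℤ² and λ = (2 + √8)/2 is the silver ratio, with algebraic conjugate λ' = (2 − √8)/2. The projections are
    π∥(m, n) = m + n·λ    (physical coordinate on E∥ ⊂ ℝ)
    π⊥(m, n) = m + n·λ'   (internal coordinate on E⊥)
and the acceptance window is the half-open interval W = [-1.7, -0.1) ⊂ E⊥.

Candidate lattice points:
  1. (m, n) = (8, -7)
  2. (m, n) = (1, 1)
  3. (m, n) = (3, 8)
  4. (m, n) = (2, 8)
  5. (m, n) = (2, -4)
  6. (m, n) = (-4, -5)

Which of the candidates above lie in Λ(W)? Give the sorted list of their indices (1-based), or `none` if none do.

3, 4

λ' = (2−√8)/2 ≈ -0.414214.
[1] lift (8,-7): star map gives 10.899495; window check -1.7 ≤ 10.899495 < -0.1 is false → out
[2] lift (1,1): star map gives 0.585786; window check -1.7 ≤ 0.585786 < -0.1 is false → out
[3] lift (3,8): star map gives -0.313708; window check -1.7 ≤ -0.313708 < -0.1 is true → IN Λ
[4] lift (2,8): star map gives -1.313708; window check -1.7 ≤ -1.313708 < -0.1 is true → IN Λ
[5] lift (2,-4): star map gives 3.656854; window check -1.7 ≤ 3.656854 < -0.1 is false → out
[6] lift (-4,-5): star map gives -1.928932; window check -1.7 ≤ -1.928932 < -0.1 is false → out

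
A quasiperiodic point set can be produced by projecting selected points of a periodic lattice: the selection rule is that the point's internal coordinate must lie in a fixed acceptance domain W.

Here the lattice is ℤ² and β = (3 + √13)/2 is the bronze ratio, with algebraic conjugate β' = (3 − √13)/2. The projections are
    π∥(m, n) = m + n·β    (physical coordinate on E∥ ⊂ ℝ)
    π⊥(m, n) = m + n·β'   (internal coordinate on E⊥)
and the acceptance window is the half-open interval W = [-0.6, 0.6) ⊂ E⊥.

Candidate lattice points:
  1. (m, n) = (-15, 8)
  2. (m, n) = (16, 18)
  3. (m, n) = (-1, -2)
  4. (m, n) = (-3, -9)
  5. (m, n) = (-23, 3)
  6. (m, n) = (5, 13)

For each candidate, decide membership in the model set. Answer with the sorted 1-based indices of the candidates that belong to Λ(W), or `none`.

3, 4

Compute β' = (3−√13)/2 = -0.302776, so π⊥(m,n) = m -0.302776·n.
#1 (-15,8): internal coord -15 + (8)·β' = -17.422205; -17.422205 ∉ [-0.6, 0.6) → out
#2 (16,18): internal coord 16 + (18)·β' = +10.550039; +10.550039 ∉ [-0.6, 0.6) → out
#3 (-1,-2): internal coord -1 + (-2)·β' = -0.394449; -0.394449 ∈ [-0.6, 0.6) → IN Λ
#4 (-3,-9): internal coord -3 + (-9)·β' = -0.275019; -0.275019 ∈ [-0.6, 0.6) → IN Λ
#5 (-23,3): internal coord -23 + (3)·β' = -23.908327; -23.908327 ∉ [-0.6, 0.6) → out
#6 (5,13): internal coord 5 + (13)·β' = +1.063917; +1.063917 ∉ [-0.6, 0.6) → out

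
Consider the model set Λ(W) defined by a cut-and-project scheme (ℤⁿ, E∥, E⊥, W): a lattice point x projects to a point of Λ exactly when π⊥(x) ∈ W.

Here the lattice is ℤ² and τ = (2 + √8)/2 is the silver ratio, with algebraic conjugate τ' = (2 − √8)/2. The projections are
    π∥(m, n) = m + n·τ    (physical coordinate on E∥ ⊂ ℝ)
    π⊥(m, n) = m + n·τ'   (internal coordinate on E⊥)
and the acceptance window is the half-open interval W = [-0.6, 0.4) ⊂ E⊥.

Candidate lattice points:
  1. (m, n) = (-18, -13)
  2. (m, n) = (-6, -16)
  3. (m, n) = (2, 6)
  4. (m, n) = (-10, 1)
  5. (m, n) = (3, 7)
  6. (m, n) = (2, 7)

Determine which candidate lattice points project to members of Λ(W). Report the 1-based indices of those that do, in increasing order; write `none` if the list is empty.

3, 5

Numerically τ ≈ 2.414214 and τ' = −1/τ ≈ -0.414214.
candidate 1: (m,n)=(-18,-13) → π∥ = -18-13·τ ≈ -49.384776, π⊥ = -18-13·τ' ≈ -12.615224 ∉ [-0.6, 0.4) ⇒ out
candidate 2: (m,n)=(-6,-16) → π∥ = -6-16·τ ≈ -44.627417, π⊥ = -6-16·τ' ≈ 0.627417 ∉ [-0.6, 0.4) ⇒ out
candidate 3: (m,n)=(2,6) → π∥ = 2+6·τ ≈ 16.485281, π⊥ = 2+6·τ' ≈ -0.485281 ∈ [-0.6, 0.4) ⇒ IN Λ
candidate 4: (m,n)=(-10,1) → π∥ = -10+1·τ ≈ -7.585786, π⊥ = -10+1·τ' ≈ -10.414214 ∉ [-0.6, 0.4) ⇒ out
candidate 5: (m,n)=(3,7) → π∥ = 3+7·τ ≈ 19.899495, π⊥ = 3+7·τ' ≈ 0.100505 ∈ [-0.6, 0.4) ⇒ IN Λ
candidate 6: (m,n)=(2,7) → π∥ = 2+7·τ ≈ 18.899495, π⊥ = 2+7·τ' ≈ -0.899495 ∉ [-0.6, 0.4) ⇒ out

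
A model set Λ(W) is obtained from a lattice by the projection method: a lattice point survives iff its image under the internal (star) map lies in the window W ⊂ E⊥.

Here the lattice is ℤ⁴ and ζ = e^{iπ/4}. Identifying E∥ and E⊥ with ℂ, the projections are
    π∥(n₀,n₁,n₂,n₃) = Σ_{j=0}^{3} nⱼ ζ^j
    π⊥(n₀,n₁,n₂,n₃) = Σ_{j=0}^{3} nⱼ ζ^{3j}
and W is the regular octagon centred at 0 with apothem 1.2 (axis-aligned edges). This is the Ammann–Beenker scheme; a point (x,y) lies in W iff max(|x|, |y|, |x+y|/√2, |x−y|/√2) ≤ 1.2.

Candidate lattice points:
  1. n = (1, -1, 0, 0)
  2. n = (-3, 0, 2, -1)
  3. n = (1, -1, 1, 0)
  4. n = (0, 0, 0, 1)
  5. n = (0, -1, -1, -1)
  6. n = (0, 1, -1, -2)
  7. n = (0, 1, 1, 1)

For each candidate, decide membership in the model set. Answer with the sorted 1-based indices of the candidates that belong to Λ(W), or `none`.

Internal map: ζ^{3j} for j=0..3 gives (1,0), (−√2/2,√2/2), (0,−1), (√2/2,√2/2).
#1 (1, -1, 0, 0): internal (1.707107, -0.707107); octagon support 1.707107 vs apothem 1.2 → ∉ W
#2 (-3, 0, 2, -1): internal (-3.707107, -2.707107); octagon support 4.535534 vs apothem 1.2 → ∉ W
#3 (1, -1, 1, 0): internal (1.707107, -1.707107); octagon support 2.414214 vs apothem 1.2 → ∉ W
#4 (0, 0, 0, 1): internal (0.707107, 0.707107); octagon support 1.000000 vs apothem 1.2 → ∈ W
#5 (0, -1, -1, -1): internal (0.000000, -0.414214); octagon support 0.414214 vs apothem 1.2 → ∈ W
#6 (0, 1, -1, -2): internal (-2.121320, 0.292893); octagon support 2.121320 vs apothem 1.2 → ∉ W
#7 (0, 1, 1, 1): internal (0.000000, 0.414214); octagon support 0.414214 vs apothem 1.2 → ∈ W

4, 5, 7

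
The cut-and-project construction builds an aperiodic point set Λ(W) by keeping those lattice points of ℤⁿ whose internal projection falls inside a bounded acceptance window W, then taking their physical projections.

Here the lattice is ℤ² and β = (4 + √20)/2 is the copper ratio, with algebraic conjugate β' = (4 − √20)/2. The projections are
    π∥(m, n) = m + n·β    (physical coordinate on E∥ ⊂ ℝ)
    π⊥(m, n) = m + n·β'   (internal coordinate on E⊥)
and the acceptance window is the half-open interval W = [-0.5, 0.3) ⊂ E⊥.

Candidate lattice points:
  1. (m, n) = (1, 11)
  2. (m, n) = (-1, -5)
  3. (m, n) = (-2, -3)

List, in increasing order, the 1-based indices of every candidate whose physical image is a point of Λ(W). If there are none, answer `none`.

Numerically β ≈ 4.23607 and β' = −1/β ≈ -0.23607.
candidate 1: (m,n)=(1,11) → π∥ = 1+11·β ≈ 47.59675, π⊥ = 1+11·β' ≈ -1.59675 ∉ [-0.5, 0.3) ⇒ out
candidate 2: (m,n)=(-1,-5) → π∥ = -1-5·β ≈ -22.18034, π⊥ = -1-5·β' ≈ 0.18034 ∈ [-0.5, 0.3) ⇒ IN Λ
candidate 3: (m,n)=(-2,-3) → π∥ = -2-3·β ≈ -14.70820, π⊥ = -2-3·β' ≈ -1.29180 ∉ [-0.5, 0.3) ⇒ out

2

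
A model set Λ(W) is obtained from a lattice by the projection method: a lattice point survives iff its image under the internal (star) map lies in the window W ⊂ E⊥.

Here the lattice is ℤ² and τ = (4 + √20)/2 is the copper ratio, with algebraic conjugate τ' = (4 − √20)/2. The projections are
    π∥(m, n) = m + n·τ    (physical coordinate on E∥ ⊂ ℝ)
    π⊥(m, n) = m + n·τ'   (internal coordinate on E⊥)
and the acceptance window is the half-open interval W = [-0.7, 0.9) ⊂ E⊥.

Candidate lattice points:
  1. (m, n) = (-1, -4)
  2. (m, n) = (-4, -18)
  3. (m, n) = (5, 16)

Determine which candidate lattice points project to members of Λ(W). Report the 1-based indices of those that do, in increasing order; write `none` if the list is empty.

τ' = (4−√20)/2 ≈ -0.236068.
candidate 1: (m,n)=(-1,-4) → π∥ = -1-4·τ ≈ -17.944272, π⊥ = -1-4·τ' ≈ -0.055728 ∈ [-0.7, 0.9) ⇒ IN Λ
candidate 2: (m,n)=(-4,-18) → π∥ = -4-18·τ ≈ -80.249224, π⊥ = -4-18·τ' ≈ 0.249224 ∈ [-0.7, 0.9) ⇒ IN Λ
candidate 3: (m,n)=(5,16) → π∥ = 5+16·τ ≈ 72.777088, π⊥ = 5+16·τ' ≈ 1.222912 ∉ [-0.7, 0.9) ⇒ out

1, 2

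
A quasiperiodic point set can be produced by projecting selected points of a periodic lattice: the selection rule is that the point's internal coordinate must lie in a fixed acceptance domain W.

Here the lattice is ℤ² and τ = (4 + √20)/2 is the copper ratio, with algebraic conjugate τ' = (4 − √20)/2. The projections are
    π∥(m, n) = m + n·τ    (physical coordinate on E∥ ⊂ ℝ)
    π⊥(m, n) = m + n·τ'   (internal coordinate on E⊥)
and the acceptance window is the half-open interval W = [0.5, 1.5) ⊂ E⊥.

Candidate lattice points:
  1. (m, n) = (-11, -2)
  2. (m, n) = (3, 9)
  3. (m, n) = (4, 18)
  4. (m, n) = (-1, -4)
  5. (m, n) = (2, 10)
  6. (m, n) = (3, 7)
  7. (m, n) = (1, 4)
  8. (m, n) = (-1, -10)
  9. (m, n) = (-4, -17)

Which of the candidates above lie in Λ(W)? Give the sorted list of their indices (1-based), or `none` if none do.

2, 6, 8

Compute τ' = (4−√20)/2 = -0.2361, so π⊥(m,n) = m -0.2361·n.
#1 (-11,-2): internal coord -11 + (-2)·τ' = -10.5279; -10.5279 ∉ [0.5, 1.5) → out
#2 (3,9): internal coord 3 + (9)·τ' = +0.8754; +0.8754 ∈ [0.5, 1.5) → IN Λ
#3 (4,18): internal coord 4 + (18)·τ' = -0.2492; -0.2492 ∉ [0.5, 1.5) → out
#4 (-1,-4): internal coord -1 + (-4)·τ' = -0.0557; -0.0557 ∉ [0.5, 1.5) → out
#5 (2,10): internal coord 2 + (10)·τ' = -0.3607; -0.3607 ∉ [0.5, 1.5) → out
#6 (3,7): internal coord 3 + (7)·τ' = +1.3475; +1.3475 ∈ [0.5, 1.5) → IN Λ
#7 (1,4): internal coord 1 + (4)·τ' = +0.0557; +0.0557 ∉ [0.5, 1.5) → out
#8 (-1,-10): internal coord -1 + (-10)·τ' = +1.3607; +1.3607 ∈ [0.5, 1.5) → IN Λ
#9 (-4,-17): internal coord -4 + (-17)·τ' = +0.0132; +0.0132 ∉ [0.5, 1.5) → out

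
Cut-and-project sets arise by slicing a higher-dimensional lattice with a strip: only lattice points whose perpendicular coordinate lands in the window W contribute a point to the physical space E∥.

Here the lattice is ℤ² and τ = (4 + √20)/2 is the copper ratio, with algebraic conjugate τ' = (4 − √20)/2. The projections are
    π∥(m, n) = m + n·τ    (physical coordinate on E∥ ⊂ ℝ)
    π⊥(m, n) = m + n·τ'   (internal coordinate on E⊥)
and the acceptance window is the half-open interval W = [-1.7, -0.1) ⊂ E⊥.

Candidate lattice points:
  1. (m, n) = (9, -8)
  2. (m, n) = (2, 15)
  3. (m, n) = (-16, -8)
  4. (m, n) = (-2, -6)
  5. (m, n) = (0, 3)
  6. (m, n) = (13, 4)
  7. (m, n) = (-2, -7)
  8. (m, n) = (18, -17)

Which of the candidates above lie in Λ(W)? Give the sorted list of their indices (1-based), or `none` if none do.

2, 4, 5, 7

τ' = (4−√20)/2 ≈ -0.236068.
#1 (9,-8): internal coord 9 + (-8)·τ' = +10.888544; +10.888544 ∉ [-1.7, -0.1) → out
#2 (2,15): internal coord 2 + (15)·τ' = -1.541020; -1.541020 ∈ [-1.7, -0.1) → IN Λ
#3 (-16,-8): internal coord -16 + (-8)·τ' = -14.111456; -14.111456 ∉ [-1.7, -0.1) → out
#4 (-2,-6): internal coord -2 + (-6)·τ' = -0.583592; -0.583592 ∈ [-1.7, -0.1) → IN Λ
#5 (0,3): internal coord 0 + (3)·τ' = -0.708204; -0.708204 ∈ [-1.7, -0.1) → IN Λ
#6 (13,4): internal coord 13 + (4)·τ' = +12.055728; +12.055728 ∉ [-1.7, -0.1) → out
#7 (-2,-7): internal coord -2 + (-7)·τ' = -0.347524; -0.347524 ∈ [-1.7, -0.1) → IN Λ
#8 (18,-17): internal coord 18 + (-17)·τ' = +22.013156; +22.013156 ∉ [-1.7, -0.1) → out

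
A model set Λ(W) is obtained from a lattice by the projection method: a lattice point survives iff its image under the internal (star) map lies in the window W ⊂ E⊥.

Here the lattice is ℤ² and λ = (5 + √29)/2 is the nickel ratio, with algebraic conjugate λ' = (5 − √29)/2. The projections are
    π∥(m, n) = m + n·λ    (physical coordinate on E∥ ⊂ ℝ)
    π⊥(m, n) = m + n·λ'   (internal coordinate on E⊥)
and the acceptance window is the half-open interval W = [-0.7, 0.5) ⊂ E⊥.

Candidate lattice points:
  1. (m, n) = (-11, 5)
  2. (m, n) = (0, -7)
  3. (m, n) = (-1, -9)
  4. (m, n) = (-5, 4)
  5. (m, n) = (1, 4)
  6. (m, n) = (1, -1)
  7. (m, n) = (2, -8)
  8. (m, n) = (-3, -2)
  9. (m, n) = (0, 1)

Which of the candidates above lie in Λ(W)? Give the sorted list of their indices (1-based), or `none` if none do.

5, 9

Compute λ' = (5−√29)/2 = -0.19258, so π⊥(m,n) = m -0.19258·n.
#1 (-11,5): internal coord -11 + (5)·λ' = -11.96291; -11.96291 ∉ [-0.7, 0.5) → out
#2 (0,-7): internal coord 0 + (-7)·λ' = +1.34808; +1.34808 ∉ [-0.7, 0.5) → out
#3 (-1,-9): internal coord -1 + (-9)·λ' = +0.73324; +0.73324 ∉ [-0.7, 0.5) → out
#4 (-5,4): internal coord -5 + (4)·λ' = -5.77033; -5.77033 ∉ [-0.7, 0.5) → out
#5 (1,4): internal coord 1 + (4)·λ' = +0.22967; +0.22967 ∈ [-0.7, 0.5) → IN Λ
#6 (1,-1): internal coord 1 + (-1)·λ' = +1.19258; +1.19258 ∉ [-0.7, 0.5) → out
#7 (2,-8): internal coord 2 + (-8)·λ' = +3.54066; +3.54066 ∉ [-0.7, 0.5) → out
#8 (-3,-2): internal coord -3 + (-2)·λ' = -2.61484; -2.61484 ∉ [-0.7, 0.5) → out
#9 (0,1): internal coord 0 + (1)·λ' = -0.19258; -0.19258 ∈ [-0.7, 0.5) → IN Λ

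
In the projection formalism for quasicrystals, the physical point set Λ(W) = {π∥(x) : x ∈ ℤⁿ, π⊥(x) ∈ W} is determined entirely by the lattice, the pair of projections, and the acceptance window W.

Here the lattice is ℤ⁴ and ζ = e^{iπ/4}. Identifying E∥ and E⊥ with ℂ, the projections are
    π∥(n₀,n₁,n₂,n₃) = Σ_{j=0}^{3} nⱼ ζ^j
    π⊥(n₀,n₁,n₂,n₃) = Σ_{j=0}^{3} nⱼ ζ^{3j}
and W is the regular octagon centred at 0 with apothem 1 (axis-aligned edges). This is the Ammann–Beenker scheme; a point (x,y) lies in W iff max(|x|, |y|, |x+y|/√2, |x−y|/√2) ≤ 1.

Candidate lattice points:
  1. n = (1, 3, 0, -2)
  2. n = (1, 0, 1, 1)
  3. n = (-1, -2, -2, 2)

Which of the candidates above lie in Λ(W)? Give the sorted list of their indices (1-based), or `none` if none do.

π⊥(n) = n₀ + n₁ζ³ + n₂ζ⁶ + n₃ζ⁹ where ζ = e^{iπ/4}.
candidate 1: n = (1, 3, 0, -2) → π⊥ ≈ (-2.53553, +0.70711); max(|x|,|y|,|x±y|/√2) = 2.53553 > 1 ⇒ ∉ W
candidate 2: n = (1, 0, 1, 1) → π⊥ ≈ (+1.70711, -0.29289); max(|x|,|y|,|x±y|/√2) = 1.70711 > 1 ⇒ ∉ W
candidate 3: n = (-1, -2, -2, 2) → π⊥ ≈ (+1.82843, +2.00000); max(|x|,|y|,|x±y|/√2) = 2.70711 > 1 ⇒ ∉ W

none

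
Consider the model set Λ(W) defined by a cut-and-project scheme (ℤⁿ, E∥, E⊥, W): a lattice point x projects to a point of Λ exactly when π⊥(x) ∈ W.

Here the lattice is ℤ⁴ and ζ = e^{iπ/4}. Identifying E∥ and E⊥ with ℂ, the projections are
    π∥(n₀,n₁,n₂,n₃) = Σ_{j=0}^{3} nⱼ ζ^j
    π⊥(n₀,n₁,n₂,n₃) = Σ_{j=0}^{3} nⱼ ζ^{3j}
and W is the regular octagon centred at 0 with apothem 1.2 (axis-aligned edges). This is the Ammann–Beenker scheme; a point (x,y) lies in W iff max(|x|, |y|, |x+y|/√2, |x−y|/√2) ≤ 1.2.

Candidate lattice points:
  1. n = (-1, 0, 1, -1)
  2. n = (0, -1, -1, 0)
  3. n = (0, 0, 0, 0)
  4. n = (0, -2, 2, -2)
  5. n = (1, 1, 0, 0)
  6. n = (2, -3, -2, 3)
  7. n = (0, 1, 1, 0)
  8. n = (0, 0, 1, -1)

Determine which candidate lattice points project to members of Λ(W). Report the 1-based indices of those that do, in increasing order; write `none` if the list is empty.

2, 3, 5, 7

Internal map: ζ^{3j} for j=0..3 gives (1,0), (−√2/2,√2/2), (0,−1), (√2/2,√2/2).
candidate 1: n = (-1, 0, 1, -1) → π⊥ ≈ (-1.707107, -1.707107); max(|x|,|y|,|x±y|/√2) = 2.414214 > 1.2 ⇒ ∉ W
candidate 2: n = (0, -1, -1, 0) → π⊥ ≈ (+0.707107, +0.292893); max(|x|,|y|,|x±y|/√2) = 0.707107 ≤ 1.2 ⇒ ∈ W
candidate 3: n = (0, 0, 0, 0) → π⊥ ≈ (+0.000000, +0.000000); max(|x|,|y|,|x±y|/√2) = 0.000000 ≤ 1.2 ⇒ ∈ W
candidate 4: n = (0, -2, 2, -2) → π⊥ ≈ (+0.000000, -4.828427); max(|x|,|y|,|x±y|/√2) = 4.828427 > 1.2 ⇒ ∉ W
candidate 5: n = (1, 1, 0, 0) → π⊥ ≈ (+0.292893, +0.707107); max(|x|,|y|,|x±y|/√2) = 0.707107 ≤ 1.2 ⇒ ∈ W
candidate 6: n = (2, -3, -2, 3) → π⊥ ≈ (+6.242641, +2.000000); max(|x|,|y|,|x±y|/√2) = 6.242641 > 1.2 ⇒ ∉ W
candidate 7: n = (0, 1, 1, 0) → π⊥ ≈ (-0.707107, -0.292893); max(|x|,|y|,|x±y|/√2) = 0.707107 ≤ 1.2 ⇒ ∈ W
candidate 8: n = (0, 0, 1, -1) → π⊥ ≈ (-0.707107, -1.707107); max(|x|,|y|,|x±y|/√2) = 1.707107 > 1.2 ⇒ ∉ W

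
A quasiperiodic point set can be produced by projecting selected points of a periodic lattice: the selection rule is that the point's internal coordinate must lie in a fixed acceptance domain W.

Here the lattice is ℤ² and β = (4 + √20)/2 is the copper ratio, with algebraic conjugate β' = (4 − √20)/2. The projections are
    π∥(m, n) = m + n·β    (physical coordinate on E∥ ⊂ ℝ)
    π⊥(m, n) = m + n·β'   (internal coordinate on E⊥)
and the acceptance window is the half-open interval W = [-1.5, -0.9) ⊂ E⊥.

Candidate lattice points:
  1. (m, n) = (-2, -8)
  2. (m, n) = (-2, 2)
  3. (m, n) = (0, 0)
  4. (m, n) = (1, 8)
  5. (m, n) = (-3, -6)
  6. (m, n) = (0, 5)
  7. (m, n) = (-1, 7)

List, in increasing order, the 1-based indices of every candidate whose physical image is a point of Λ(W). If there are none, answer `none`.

β' = (4−√20)/2 ≈ -0.236068.
#1 (-2,-8): internal coord -2 + (-8)·β' = -0.111456; -0.111456 ∉ [-1.5, -0.9) → out
#2 (-2,2): internal coord -2 + (2)·β' = -2.472136; -2.472136 ∉ [-1.5, -0.9) → out
#3 (0,0): internal coord 0 + (0)·β' = +0.000000; +0.000000 ∉ [-1.5, -0.9) → out
#4 (1,8): internal coord 1 + (8)·β' = -0.888544; -0.888544 ∉ [-1.5, -0.9) → out
#5 (-3,-6): internal coord -3 + (-6)·β' = -1.583592; -1.583592 ∉ [-1.5, -0.9) → out
#6 (0,5): internal coord 0 + (5)·β' = -1.180340; -1.180340 ∈ [-1.5, -0.9) → IN Λ
#7 (-1,7): internal coord -1 + (7)·β' = -2.652476; -2.652476 ∉ [-1.5, -0.9) → out

6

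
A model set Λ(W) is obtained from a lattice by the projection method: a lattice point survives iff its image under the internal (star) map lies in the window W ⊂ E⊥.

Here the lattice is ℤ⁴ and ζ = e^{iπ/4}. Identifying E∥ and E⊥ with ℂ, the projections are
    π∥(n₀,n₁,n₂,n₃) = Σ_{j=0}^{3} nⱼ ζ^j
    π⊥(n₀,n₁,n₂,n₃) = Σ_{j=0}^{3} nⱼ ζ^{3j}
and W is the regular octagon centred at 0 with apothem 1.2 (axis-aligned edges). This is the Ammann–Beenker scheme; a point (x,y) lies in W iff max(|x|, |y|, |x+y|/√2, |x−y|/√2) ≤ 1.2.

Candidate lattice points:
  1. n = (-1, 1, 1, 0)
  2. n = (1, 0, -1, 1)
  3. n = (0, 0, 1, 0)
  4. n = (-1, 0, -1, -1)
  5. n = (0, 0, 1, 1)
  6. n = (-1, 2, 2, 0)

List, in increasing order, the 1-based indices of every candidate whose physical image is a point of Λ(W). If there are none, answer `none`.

π⊥(n) = n₀ + n₁ζ³ + n₂ζ⁶ + n₃ζ⁹ where ζ = e^{iπ/4}.
#1 (-1, 1, 1, 0): internal (-1.707107, -0.292893); octagon support 1.707107 vs apothem 1.2 → ∉ W
#2 (1, 0, -1, 1): internal (1.707107, 1.707107); octagon support 2.414214 vs apothem 1.2 → ∉ W
#3 (0, 0, 1, 0): internal (0.000000, -1.000000); octagon support 1.000000 vs apothem 1.2 → ∈ W
#4 (-1, 0, -1, -1): internal (-1.707107, 0.292893); octagon support 1.707107 vs apothem 1.2 → ∉ W
#5 (0, 0, 1, 1): internal (0.707107, -0.292893); octagon support 0.707107 vs apothem 1.2 → ∈ W
#6 (-1, 2, 2, 0): internal (-2.414214, -0.585786); octagon support 2.414214 vs apothem 1.2 → ∉ W

3, 5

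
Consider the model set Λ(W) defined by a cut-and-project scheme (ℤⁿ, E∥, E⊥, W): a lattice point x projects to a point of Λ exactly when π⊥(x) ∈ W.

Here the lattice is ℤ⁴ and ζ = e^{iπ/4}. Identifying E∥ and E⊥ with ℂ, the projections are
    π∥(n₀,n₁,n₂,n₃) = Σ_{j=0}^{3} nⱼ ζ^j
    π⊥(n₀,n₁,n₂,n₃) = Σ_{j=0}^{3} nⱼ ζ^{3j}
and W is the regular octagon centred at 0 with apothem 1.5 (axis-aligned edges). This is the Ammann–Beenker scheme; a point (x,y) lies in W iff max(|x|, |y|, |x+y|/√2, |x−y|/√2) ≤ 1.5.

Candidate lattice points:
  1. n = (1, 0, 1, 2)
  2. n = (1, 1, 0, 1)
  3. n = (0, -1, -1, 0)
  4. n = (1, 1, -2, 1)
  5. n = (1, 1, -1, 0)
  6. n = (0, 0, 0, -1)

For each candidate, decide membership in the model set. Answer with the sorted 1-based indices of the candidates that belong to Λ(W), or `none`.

3, 6

Internal map: ζ^{3j} for j=0..3 gives (1,0), (−√2/2,√2/2), (0,−1), (√2/2,√2/2).
candidate 1: n = (1, 0, 1, 2) → π⊥ ≈ (+2.414214, +0.414214); max(|x|,|y|,|x±y|/√2) = 2.414214 > 1.5 ⇒ ∉ W
candidate 2: n = (1, 1, 0, 1) → π⊥ ≈ (+1.000000, +1.414214); max(|x|,|y|,|x±y|/√2) = 1.707107 > 1.5 ⇒ ∉ W
candidate 3: n = (0, -1, -1, 0) → π⊥ ≈ (+0.707107, +0.292893); max(|x|,|y|,|x±y|/√2) = 0.707107 ≤ 1.5 ⇒ ∈ W
candidate 4: n = (1, 1, -2, 1) → π⊥ ≈ (+1.000000, +3.414214); max(|x|,|y|,|x±y|/√2) = 3.414214 > 1.5 ⇒ ∉ W
candidate 5: n = (1, 1, -1, 0) → π⊥ ≈ (+0.292893, +1.707107); max(|x|,|y|,|x±y|/√2) = 1.707107 > 1.5 ⇒ ∉ W
candidate 6: n = (0, 0, 0, -1) → π⊥ ≈ (-0.707107, -0.707107); max(|x|,|y|,|x±y|/√2) = 1.000000 ≤ 1.5 ⇒ ∈ W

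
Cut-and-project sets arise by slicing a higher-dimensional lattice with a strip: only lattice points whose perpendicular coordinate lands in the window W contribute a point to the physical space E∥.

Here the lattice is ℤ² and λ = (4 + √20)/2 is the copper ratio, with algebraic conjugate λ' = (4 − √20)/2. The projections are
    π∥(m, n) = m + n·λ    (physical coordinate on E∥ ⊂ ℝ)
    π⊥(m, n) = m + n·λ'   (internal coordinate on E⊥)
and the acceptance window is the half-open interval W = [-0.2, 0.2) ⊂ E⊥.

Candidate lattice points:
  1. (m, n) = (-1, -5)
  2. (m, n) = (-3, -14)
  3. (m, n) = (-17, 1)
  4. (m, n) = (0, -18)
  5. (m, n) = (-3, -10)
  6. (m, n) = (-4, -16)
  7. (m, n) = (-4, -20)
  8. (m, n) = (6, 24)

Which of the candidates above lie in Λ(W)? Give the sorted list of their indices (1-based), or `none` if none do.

1

λ' = (4−√20)/2 ≈ -0.2361.
[1] lift (-1,-5): star map gives 0.1803; window check -0.2 ≤ 0.1803 < 0.2 is true → IN Λ
[2] lift (-3,-14): star map gives 0.3050; window check -0.2 ≤ 0.3050 < 0.2 is false → out
[3] lift (-17,1): star map gives -17.2361; window check -0.2 ≤ -17.2361 < 0.2 is false → out
[4] lift (0,-18): star map gives 4.2492; window check -0.2 ≤ 4.2492 < 0.2 is false → out
[5] lift (-3,-10): star map gives -0.6393; window check -0.2 ≤ -0.6393 < 0.2 is false → out
[6] lift (-4,-16): star map gives -0.2229; window check -0.2 ≤ -0.2229 < 0.2 is false → out
[7] lift (-4,-20): star map gives 0.7214; window check -0.2 ≤ 0.7214 < 0.2 is false → out
[8] lift (6,24): star map gives 0.3344; window check -0.2 ≤ 0.3344 < 0.2 is false → out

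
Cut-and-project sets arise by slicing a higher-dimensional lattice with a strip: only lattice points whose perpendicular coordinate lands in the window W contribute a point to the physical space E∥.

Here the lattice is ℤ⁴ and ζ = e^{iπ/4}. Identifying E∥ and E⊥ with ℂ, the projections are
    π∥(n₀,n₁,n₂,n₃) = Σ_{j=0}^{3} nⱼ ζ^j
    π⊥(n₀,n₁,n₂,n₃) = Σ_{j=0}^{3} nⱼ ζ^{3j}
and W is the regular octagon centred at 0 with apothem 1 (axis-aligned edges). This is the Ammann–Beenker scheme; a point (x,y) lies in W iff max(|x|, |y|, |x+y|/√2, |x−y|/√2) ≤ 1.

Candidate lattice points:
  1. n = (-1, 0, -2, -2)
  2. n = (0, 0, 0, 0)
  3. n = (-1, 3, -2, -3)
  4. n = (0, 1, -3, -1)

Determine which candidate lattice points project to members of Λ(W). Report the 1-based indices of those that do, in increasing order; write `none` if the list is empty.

2

π⊥(n) = n₀ + n₁ζ³ + n₂ζ⁶ + n₃ζ⁹ where ζ = e^{iπ/4}.
candidate 1: n = (-1, 0, -2, -2) → π⊥ ≈ (-2.414214, +0.585786); max(|x|,|y|,|x±y|/√2) = 2.414214 > 1 ⇒ ∉ W
candidate 2: n = (0, 0, 0, 0) → π⊥ ≈ (+0.000000, +0.000000); max(|x|,|y|,|x±y|/√2) = 0.000000 ≤ 1 ⇒ ∈ W
candidate 3: n = (-1, 3, -2, -3) → π⊥ ≈ (-5.242641, +2.000000); max(|x|,|y|,|x±y|/√2) = 5.242641 > 1 ⇒ ∉ W
candidate 4: n = (0, 1, -3, -1) → π⊥ ≈ (-1.414214, +3.000000); max(|x|,|y|,|x±y|/√2) = 3.121320 > 1 ⇒ ∉ W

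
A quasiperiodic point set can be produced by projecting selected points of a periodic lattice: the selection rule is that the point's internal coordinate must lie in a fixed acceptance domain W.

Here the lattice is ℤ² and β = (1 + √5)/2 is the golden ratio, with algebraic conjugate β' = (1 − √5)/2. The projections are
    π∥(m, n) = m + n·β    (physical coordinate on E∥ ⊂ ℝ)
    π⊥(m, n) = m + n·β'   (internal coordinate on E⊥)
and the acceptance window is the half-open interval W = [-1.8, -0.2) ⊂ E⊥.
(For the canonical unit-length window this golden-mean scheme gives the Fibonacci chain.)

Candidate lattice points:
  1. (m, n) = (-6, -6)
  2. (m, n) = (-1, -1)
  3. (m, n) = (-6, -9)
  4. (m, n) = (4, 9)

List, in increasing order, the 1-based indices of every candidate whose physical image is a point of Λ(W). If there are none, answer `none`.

2, 3, 4

β' = (1−√5)/2 ≈ -0.6180.
candidate 1: (m,n)=(-6,-6) → π∥ = -6-6·β ≈ -15.7082, π⊥ = -6-6·β' ≈ -2.2918 ∉ [-1.8, -0.2) ⇒ out
candidate 2: (m,n)=(-1,-1) → π∥ = -1-1·β ≈ -2.6180, π⊥ = -1-1·β' ≈ -0.3820 ∈ [-1.8, -0.2) ⇒ IN Λ
candidate 3: (m,n)=(-6,-9) → π∥ = -6-9·β ≈ -20.5623, π⊥ = -6-9·β' ≈ -0.4377 ∈ [-1.8, -0.2) ⇒ IN Λ
candidate 4: (m,n)=(4,9) → π∥ = 4+9·β ≈ 18.5623, π⊥ = 4+9·β' ≈ -1.5623 ∈ [-1.8, -0.2) ⇒ IN Λ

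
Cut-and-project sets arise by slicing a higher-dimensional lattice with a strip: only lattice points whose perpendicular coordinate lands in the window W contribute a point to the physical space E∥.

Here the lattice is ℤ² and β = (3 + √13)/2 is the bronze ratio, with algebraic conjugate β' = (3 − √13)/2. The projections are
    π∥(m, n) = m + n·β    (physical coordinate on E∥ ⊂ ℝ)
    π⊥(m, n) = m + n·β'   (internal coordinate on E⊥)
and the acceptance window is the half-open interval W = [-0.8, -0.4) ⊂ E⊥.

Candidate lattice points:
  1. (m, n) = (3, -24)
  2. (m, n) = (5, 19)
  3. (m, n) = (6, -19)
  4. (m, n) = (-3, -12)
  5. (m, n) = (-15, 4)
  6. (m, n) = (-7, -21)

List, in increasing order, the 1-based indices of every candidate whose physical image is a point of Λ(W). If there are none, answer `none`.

2, 6

Numerically β ≈ 3.302776 and β' = −1/β ≈ -0.302776.
[1] lift (3,-24): star map gives 10.266615; window check -0.8 ≤ 10.266615 < -0.4 is false → out
[2] lift (5,19): star map gives -0.752737; window check -0.8 ≤ -0.752737 < -0.4 is true → IN Λ
[3] lift (6,-19): star map gives 11.752737; window check -0.8 ≤ 11.752737 < -0.4 is false → out
[4] lift (-3,-12): star map gives 0.633308; window check -0.8 ≤ 0.633308 < -0.4 is false → out
[5] lift (-15,4): star map gives -16.211103; window check -0.8 ≤ -16.211103 < -0.4 is false → out
[6] lift (-7,-21): star map gives -0.641712; window check -0.8 ≤ -0.641712 < -0.4 is true → IN Λ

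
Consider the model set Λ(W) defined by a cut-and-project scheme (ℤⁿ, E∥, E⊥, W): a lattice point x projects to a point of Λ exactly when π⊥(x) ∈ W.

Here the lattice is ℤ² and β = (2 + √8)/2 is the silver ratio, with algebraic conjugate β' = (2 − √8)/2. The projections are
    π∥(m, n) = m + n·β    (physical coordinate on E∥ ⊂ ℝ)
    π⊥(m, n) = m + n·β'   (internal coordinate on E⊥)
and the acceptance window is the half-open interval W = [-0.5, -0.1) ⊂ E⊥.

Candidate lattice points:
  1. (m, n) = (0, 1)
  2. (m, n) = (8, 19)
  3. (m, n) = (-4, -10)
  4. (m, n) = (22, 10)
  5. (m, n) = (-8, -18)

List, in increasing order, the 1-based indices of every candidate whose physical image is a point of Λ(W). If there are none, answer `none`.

Numerically β ≈ 2.4142 and β' = −1/β ≈ -0.4142.
#1 (0,1): internal coord 0 + (1)·β' = -0.4142; -0.4142 ∈ [-0.5, -0.1) → IN Λ
#2 (8,19): internal coord 8 + (19)·β' = +0.1299; +0.1299 ∉ [-0.5, -0.1) → out
#3 (-4,-10): internal coord -4 + (-10)·β' = +0.1421; +0.1421 ∉ [-0.5, -0.1) → out
#4 (22,10): internal coord 22 + (10)·β' = +17.8579; +17.8579 ∉ [-0.5, -0.1) → out
#5 (-8,-18): internal coord -8 + (-18)·β' = -0.5442; -0.5442 ∉ [-0.5, -0.1) → out

1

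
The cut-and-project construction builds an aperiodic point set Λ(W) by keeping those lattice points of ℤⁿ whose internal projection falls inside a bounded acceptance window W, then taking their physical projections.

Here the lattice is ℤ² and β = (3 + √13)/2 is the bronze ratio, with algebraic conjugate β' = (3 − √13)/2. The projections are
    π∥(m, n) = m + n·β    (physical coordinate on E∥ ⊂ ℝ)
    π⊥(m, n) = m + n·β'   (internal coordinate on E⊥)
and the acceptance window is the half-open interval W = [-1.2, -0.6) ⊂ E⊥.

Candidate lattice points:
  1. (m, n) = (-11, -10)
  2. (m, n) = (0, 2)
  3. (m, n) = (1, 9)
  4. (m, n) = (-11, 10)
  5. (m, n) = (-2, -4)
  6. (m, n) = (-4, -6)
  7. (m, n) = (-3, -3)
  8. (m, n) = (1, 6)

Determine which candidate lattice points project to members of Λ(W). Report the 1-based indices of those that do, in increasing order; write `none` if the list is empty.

Numerically β ≈ 3.3028 and β' = −1/β ≈ -0.3028.
candidate 1: (m,n)=(-11,-10) → π∥ = -11-10·β ≈ -44.0278, π⊥ = -11-10·β' ≈ -7.9722 ∉ [-1.2, -0.6) ⇒ out
candidate 2: (m,n)=(0,2) → π∥ = 0+2·β ≈ 6.6056, π⊥ = 0+2·β' ≈ -0.6056 ∈ [-1.2, -0.6) ⇒ IN Λ
candidate 3: (m,n)=(1,9) → π∥ = 1+9·β ≈ 30.7250, π⊥ = 1+9·β' ≈ -1.7250 ∉ [-1.2, -0.6) ⇒ out
candidate 4: (m,n)=(-11,10) → π∥ = -11+10·β ≈ 22.0278, π⊥ = -11+10·β' ≈ -14.0278 ∉ [-1.2, -0.6) ⇒ out
candidate 5: (m,n)=(-2,-4) → π∥ = -2-4·β ≈ -15.2111, π⊥ = -2-4·β' ≈ -0.7889 ∈ [-1.2, -0.6) ⇒ IN Λ
candidate 6: (m,n)=(-4,-6) → π∥ = -4-6·β ≈ -23.8167, π⊥ = -4-6·β' ≈ -2.1833 ∉ [-1.2, -0.6) ⇒ out
candidate 7: (m,n)=(-3,-3) → π∥ = -3-3·β ≈ -12.9083, π⊥ = -3-3·β' ≈ -2.0917 ∉ [-1.2, -0.6) ⇒ out
candidate 8: (m,n)=(1,6) → π∥ = 1+6·β ≈ 20.8167, π⊥ = 1+6·β' ≈ -0.8167 ∈ [-1.2, -0.6) ⇒ IN Λ

2, 5, 8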